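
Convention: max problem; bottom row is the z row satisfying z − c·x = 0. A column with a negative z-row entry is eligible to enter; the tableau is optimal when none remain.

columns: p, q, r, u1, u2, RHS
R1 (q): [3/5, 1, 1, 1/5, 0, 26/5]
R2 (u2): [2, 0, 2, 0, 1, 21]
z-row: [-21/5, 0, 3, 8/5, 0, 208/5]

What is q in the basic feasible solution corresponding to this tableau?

q is basic (row 1); its value is the RHS of that row, 26/5.

26/5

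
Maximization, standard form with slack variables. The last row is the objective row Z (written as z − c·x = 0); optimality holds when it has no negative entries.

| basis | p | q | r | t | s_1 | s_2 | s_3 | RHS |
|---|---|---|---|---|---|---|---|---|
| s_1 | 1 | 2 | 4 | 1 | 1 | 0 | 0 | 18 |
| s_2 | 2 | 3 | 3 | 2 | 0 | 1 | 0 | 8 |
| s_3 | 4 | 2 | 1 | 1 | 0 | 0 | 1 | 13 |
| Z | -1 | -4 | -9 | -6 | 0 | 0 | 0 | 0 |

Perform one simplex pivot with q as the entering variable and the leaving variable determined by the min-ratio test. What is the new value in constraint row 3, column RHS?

23/3

Ratio test on column q — row 1: 18/2 = 9; row 2: 8/3 = 8/3; row 3: 13/2 = 13/2. Minimum is 8/3 at row 2 (s_2 leaves); pivot element 3.
Divide row 2 by 3; eliminate column q from the other rows.
Row 3 update in column RHS: 13 − 2·(8/3) = 23/3.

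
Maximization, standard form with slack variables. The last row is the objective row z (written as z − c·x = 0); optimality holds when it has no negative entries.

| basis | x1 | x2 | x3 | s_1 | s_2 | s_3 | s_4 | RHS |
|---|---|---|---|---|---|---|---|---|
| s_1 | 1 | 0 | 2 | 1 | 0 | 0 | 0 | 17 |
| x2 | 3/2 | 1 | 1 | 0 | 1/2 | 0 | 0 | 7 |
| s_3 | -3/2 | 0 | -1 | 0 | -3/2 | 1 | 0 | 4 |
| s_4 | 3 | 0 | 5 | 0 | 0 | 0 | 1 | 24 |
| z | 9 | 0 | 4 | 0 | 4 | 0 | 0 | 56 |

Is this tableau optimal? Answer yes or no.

yes

Every z-row coefficient is ≥ 0, so the tableau is optimal.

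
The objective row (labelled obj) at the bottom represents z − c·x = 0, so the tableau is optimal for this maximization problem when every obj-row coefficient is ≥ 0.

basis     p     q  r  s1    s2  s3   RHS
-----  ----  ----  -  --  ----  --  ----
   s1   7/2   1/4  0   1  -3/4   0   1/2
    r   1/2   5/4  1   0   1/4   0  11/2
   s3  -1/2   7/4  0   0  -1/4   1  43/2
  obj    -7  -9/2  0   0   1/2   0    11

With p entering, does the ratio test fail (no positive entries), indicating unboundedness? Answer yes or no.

no

Column p has positive entries in row(s) 1, 2, so the ratio test bounds it — not unbounded.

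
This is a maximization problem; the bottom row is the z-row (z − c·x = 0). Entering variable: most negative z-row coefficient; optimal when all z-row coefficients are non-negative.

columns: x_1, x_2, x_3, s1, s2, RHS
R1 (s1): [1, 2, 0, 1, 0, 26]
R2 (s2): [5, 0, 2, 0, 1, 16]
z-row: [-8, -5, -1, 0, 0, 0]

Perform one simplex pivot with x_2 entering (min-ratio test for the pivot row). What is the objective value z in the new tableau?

Ratio test on column x_2 — row 1: 26/2 = 13; row 2: entry 0 ≤ 0. Minimum is 13 at row 1 (s1 leaves); pivot element 2.
Pivot on row 1; the z-row RHS becomes 0 − (-5)·13 = 65.

65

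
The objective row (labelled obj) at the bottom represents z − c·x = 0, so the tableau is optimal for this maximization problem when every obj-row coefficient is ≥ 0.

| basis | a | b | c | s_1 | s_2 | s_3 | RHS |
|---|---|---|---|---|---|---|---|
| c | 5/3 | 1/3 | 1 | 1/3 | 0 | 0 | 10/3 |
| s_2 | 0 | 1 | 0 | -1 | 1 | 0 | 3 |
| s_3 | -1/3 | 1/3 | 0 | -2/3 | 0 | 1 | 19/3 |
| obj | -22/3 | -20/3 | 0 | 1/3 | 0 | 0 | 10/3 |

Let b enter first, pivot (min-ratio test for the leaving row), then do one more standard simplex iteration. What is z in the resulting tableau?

Ratio test on column b — row 1: (10/3)/(1/3) = 10; row 2: 3/1 = 3; row 3: (19/3)/(1/3) = 19. Minimum is 3 at row 2 (s_2 leaves); pivot element 1.
Pivot on row 2; the obj-row RHS becomes 10/3 − (-20/3)·3 = 70/3.
Next entering variable (most negative obj-row entry -22/3): a.
Ratio test on column a — row 1: (7/3)/(5/3) = 7/5; row 2: entry 0 ≤ 0; row 3: entry -1/3 ≤ 0. Minimum is 7/5 at row 1 (c leaves); pivot element 5/3.
After the second pivot the obj-row RHS is 70/3 − (-22/3)·(7/5) = 168/5.

168/5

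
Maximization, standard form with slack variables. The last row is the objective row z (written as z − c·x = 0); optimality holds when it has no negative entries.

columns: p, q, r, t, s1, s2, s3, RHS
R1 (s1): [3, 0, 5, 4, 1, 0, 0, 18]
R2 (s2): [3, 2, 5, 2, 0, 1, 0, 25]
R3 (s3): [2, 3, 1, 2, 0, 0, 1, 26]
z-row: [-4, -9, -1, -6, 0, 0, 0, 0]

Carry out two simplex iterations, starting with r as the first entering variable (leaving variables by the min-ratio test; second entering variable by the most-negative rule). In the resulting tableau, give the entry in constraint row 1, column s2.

0

Ratio test on column r — row 1: 18/5 = 18/5; row 2: 25/5 = 5; row 3: 26/1 = 26. Minimum is 18/5 at row 1 (s1 leaves); pivot element 5.
Divide row 1 by 5; eliminate column r from the other rows.
Second iteration: most negative z-row entry is -9 in column q, so q enters.
Ratio test on column q — row 1: entry 0 ≤ 0; row 2: 7/2 = 7/2; row 3: (112/5)/3 = 112/15. Minimum is 7/2 at row 2 (s2 leaves); pivot element 2.
Divide row 2 by 2; eliminate column q from the other rows.
After both pivots, the entry at constraint row 1, column s2 is 0.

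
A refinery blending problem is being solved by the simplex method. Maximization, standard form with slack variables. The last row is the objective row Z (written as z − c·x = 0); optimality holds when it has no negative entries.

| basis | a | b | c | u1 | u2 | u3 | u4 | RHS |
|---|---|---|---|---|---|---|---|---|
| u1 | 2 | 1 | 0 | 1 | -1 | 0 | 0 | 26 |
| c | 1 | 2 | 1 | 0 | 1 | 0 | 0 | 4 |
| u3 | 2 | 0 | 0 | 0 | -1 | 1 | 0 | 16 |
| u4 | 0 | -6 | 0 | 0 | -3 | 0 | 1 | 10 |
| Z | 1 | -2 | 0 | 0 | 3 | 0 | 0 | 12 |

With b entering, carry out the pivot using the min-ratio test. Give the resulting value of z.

16

Ratio test on column b — row 1: 26/1 = 26; row 2: 4/2 = 2; row 3: entry 0 ≤ 0; row 4: entry -6 ≤ 0. Minimum is 2 at row 2 (c leaves); pivot element 2.
Pivot on row 2; the Z-row RHS becomes 12 − (-2)·2 = 16.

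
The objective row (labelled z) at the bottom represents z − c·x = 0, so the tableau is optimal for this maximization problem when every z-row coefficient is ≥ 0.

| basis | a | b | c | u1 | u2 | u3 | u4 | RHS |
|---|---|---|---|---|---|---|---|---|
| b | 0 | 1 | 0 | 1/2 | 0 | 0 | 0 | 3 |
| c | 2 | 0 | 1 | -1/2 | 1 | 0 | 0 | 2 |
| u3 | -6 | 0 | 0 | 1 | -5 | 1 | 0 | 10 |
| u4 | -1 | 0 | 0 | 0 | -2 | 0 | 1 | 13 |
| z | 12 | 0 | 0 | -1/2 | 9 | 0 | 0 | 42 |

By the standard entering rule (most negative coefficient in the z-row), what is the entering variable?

Negative z-row entries: u1: -1/2.
The most negative is -1/2 in column u1, so u1 enters.

u1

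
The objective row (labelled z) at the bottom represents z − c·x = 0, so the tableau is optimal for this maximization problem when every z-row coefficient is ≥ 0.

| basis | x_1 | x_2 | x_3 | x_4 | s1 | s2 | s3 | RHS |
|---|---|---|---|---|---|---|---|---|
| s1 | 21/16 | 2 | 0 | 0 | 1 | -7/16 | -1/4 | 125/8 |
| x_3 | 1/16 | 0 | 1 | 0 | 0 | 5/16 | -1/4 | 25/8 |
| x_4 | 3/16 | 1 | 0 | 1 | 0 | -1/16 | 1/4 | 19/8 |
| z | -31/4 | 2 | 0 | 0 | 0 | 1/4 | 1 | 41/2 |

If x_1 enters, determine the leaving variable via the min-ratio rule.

Column x_1 entries and ratios — s1: (125/8)/(21/16) = 250/21; x_3: (25/8)/(1/16) = 50; x_4: (19/8)/(3/16) = 38/3.
Smallest ratio is 250/21 in the row of s1, so s1 leaves.

s1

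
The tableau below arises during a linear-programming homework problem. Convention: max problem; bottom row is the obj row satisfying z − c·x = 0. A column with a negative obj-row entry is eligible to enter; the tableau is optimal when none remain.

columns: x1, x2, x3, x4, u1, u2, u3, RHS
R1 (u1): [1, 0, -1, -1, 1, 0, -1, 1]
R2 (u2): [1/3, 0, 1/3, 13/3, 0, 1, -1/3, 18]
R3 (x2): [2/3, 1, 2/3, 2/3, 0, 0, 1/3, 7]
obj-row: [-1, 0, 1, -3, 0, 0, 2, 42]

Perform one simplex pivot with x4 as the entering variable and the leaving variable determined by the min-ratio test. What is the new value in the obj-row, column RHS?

708/13

Ratio test on column x4 — row 1: entry -1 ≤ 0; row 2: 18/(13/3) = 54/13; row 3: 7/(2/3) = 21/2. Minimum is 54/13 at row 2 (u2 leaves); pivot element 13/3.
Divide row 2 by 13/3; eliminate column x4 from the other rows.
obj-row update in column RHS: 42 − (-3)·(54/13) = 708/13.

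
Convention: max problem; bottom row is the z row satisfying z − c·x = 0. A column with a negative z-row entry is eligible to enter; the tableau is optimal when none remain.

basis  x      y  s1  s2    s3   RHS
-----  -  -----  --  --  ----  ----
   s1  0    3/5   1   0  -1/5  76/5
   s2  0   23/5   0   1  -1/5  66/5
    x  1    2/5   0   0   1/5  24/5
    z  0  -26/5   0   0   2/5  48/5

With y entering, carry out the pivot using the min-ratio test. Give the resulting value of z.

Ratio test on column y — row 1: (76/5)/(3/5) = 76/3; row 2: (66/5)/(23/5) = 66/23; row 3: (24/5)/(2/5) = 12. Minimum is 66/23 at row 2 (s2 leaves); pivot element 23/5.
Pivot on row 2; the z-row RHS becomes 48/5 − (-26/5)·(66/23) = 564/23.

564/23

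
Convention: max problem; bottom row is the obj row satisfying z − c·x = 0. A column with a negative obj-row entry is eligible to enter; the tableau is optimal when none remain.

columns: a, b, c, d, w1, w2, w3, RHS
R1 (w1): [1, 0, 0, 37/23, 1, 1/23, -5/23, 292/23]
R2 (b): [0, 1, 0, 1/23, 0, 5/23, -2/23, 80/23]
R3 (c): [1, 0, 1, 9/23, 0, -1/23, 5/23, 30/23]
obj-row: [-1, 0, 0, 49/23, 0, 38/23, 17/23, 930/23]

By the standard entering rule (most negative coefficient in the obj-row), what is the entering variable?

Negative obj-row entries: a: -1.
The most negative is -1 in column a, so a enters.

a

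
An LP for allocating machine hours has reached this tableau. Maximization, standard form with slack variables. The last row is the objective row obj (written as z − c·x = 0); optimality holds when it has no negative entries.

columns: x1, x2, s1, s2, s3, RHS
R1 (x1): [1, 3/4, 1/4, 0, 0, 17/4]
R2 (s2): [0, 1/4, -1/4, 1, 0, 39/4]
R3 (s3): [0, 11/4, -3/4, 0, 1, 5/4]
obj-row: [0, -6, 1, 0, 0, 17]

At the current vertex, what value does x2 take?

0

x2 is not in the basis, so in the current basic feasible solution x2 = 0.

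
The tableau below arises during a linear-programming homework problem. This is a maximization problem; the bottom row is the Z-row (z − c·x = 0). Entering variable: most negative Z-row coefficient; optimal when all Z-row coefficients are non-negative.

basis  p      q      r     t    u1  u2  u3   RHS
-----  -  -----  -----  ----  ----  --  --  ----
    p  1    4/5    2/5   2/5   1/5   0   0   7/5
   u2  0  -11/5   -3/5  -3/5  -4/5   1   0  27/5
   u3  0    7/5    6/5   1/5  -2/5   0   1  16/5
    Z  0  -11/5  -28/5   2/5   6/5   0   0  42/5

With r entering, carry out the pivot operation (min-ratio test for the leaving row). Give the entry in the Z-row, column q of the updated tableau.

Ratio test on column r — row 1: (7/5)/(2/5) = 7/2; row 2: entry -3/5 ≤ 0; row 3: (16/5)/(6/5) = 8/3. Minimum is 8/3 at row 3 (u3 leaves); pivot element 6/5.
Divide row 3 by 6/5; eliminate column r from the other rows.
Z-row update in column q: -11/5 − (-28/5)·(7/6) = 13/3.

13/3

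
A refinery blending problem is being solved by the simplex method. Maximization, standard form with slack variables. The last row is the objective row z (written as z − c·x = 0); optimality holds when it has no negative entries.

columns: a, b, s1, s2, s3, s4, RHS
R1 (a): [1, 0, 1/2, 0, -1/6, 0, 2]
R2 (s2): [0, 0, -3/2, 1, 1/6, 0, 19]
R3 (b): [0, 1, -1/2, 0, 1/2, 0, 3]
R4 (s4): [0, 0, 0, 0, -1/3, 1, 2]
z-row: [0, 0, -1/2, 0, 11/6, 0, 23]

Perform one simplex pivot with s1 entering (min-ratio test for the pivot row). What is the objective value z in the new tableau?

25

Ratio test on column s1 — row 1: 2/(1/2) = 4; row 2: entry -3/2 ≤ 0; row 3: entry -1/2 ≤ 0; row 4: entry 0 ≤ 0. Minimum is 4 at row 1 (a leaves); pivot element 1/2.
Pivot on row 1; the z-row RHS becomes 23 − (-1/2)·4 = 25.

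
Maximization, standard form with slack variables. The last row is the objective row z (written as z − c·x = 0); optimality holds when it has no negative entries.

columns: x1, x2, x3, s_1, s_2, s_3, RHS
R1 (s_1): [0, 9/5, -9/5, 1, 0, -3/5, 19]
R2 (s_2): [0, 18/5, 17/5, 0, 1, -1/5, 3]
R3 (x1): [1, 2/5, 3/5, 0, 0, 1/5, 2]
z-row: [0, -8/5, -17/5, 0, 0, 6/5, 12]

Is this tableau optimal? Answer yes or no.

The z-row has a negative entry -17/5 in column x3, so it is not optimal.

no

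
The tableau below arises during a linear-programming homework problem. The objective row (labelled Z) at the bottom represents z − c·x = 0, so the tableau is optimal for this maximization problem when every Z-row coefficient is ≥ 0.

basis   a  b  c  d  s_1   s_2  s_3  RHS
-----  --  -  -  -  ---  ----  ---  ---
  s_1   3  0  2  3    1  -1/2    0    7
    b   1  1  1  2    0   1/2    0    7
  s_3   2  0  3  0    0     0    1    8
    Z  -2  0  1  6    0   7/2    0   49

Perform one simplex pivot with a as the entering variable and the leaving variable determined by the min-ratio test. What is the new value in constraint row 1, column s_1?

1/3

Ratio test on column a — row 1: 7/3 = 7/3; row 2: 7/1 = 7; row 3: 8/2 = 4. Minimum is 7/3 at row 1 (s_1 leaves); pivot element 3.
Divide row 1 by 3; eliminate column a from the other rows.
In the new row 1, the s_1 entry is the old entry divided by the pivot: 1/3 = 1/3.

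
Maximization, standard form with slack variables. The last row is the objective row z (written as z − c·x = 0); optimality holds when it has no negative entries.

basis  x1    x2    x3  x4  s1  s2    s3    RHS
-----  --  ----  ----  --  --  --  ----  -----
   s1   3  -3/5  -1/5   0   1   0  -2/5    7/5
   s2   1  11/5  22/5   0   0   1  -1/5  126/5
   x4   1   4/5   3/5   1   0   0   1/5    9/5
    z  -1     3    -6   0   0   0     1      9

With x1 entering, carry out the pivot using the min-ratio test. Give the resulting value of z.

Ratio test on column x1 — row 1: (7/5)/3 = 7/15; row 2: (126/5)/1 = 126/5; row 3: (9/5)/1 = 9/5. Minimum is 7/15 at row 1 (s1 leaves); pivot element 3.
Pivot on row 1; the z-row RHS becomes 9 − (-1)·(7/15) = 142/15.

142/15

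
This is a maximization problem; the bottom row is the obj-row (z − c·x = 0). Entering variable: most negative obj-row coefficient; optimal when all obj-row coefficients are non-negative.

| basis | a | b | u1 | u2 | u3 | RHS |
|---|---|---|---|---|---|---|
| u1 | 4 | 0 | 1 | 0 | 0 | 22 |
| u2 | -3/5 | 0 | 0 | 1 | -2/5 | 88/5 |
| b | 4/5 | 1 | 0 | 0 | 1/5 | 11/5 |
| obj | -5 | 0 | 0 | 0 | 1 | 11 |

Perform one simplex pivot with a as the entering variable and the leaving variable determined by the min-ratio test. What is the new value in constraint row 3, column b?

5/4

Ratio test on column a — row 1: 22/4 = 11/2; row 2: entry -3/5 ≤ 0; row 3: (11/5)/(4/5) = 11/4. Minimum is 11/4 at row 3 (b leaves); pivot element 4/5.
Divide row 3 by 4/5; eliminate column a from the other rows.
In the new row 3, the b entry is the old entry divided by the pivot: 1/(4/5) = 5/4.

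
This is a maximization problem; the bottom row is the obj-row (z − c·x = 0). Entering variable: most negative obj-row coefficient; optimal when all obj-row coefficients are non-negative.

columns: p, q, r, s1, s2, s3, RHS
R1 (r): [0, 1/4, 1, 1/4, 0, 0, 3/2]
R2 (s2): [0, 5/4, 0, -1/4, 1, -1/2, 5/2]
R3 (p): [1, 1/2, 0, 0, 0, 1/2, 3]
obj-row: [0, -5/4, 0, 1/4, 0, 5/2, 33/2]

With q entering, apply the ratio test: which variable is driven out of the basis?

Column q entries and ratios — r: (3/2)/(1/4) = 6; s2: (5/2)/(5/4) = 2; p: 3/(1/2) = 6.
Smallest ratio is 2 in the row of s2, so s2 leaves.

s2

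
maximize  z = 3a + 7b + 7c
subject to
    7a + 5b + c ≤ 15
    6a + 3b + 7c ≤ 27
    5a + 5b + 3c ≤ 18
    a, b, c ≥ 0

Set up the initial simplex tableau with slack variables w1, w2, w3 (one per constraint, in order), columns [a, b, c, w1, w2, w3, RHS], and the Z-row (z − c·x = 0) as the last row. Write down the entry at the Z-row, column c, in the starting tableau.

The Z-row carries the negated objective coefficients: the c entry is -7.

-7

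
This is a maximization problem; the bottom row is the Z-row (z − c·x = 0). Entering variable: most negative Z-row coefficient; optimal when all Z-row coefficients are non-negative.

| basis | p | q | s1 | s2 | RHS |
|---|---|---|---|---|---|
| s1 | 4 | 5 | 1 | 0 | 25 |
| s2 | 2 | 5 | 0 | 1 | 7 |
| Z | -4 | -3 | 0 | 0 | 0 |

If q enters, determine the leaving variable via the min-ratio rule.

s2

Column q entries and ratios — s1: 25/5 = 5; s2: 7/5 = 7/5.
Smallest ratio is 7/5 in the row of s2, so s2 leaves.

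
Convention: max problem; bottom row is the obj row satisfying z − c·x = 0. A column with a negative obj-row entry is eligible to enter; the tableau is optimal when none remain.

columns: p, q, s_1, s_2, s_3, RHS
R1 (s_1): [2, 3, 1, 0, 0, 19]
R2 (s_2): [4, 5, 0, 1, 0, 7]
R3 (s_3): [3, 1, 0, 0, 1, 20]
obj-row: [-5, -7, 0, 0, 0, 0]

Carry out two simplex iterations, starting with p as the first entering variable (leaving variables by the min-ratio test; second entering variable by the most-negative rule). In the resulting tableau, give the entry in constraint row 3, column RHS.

Ratio test on column p — row 1: 19/2 = 19/2; row 2: 7/4 = 7/4; row 3: 20/3 = 20/3. Minimum is 7/4 at row 2 (s_2 leaves); pivot element 4.
Divide row 2 by 4; eliminate column p from the other rows.
Second iteration: most negative obj-row entry is -3/4 in column q, so q enters.
Ratio test on column q — row 1: (31/2)/(1/2) = 31; row 2: (7/4)/(5/4) = 7/5; row 3: entry -11/4 ≤ 0. Minimum is 7/5 at row 2 (p leaves); pivot element 5/4.
Divide row 2 by 5/4; eliminate column q from the other rows.
After both pivots, the entry at constraint row 3, column RHS is 93/5.

93/5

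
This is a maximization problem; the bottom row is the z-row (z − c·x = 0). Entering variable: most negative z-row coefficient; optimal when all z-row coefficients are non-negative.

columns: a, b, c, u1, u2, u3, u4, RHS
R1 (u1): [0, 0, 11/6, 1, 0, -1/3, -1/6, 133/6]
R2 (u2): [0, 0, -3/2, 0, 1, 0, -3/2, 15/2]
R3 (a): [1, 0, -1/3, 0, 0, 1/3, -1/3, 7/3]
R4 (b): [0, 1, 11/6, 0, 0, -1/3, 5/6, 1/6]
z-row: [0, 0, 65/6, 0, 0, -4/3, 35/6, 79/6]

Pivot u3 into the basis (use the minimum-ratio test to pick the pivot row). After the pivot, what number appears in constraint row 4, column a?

1

Ratio test on column u3 — row 1: entry -1/3 ≤ 0; row 2: entry 0 ≤ 0; row 3: (7/3)/(1/3) = 7; row 4: entry -1/3 ≤ 0. Minimum is 7 at row 3 (a leaves); pivot element 1/3.
Divide row 3 by 1/3; eliminate column u3 from the other rows.
Row 4 update in column a: 0 − (-1/3)·3 = 1.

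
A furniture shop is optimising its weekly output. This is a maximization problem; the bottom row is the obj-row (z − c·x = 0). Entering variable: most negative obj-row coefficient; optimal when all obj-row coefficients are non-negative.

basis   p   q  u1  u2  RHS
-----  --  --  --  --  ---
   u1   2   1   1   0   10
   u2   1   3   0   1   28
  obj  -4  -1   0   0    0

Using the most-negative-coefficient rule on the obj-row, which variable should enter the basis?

p

Negative obj-row entries: p: -4, q: -1.
The most negative is -4 in column p, so p enters.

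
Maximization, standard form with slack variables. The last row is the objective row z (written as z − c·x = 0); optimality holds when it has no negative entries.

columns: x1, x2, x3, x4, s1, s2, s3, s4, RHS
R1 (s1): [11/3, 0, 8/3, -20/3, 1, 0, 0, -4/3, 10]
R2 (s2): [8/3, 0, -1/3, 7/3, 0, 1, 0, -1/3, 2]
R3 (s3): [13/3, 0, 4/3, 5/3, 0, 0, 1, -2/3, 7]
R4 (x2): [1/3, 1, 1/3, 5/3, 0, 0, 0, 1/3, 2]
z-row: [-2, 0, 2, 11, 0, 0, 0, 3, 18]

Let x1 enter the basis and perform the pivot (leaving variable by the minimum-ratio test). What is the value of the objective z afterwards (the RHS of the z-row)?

Ratio test on column x1 — row 1: 10/(11/3) = 30/11; row 2: 2/(8/3) = 3/4; row 3: 7/(13/3) = 21/13; row 4: 2/(1/3) = 6. Minimum is 3/4 at row 2 (s2 leaves); pivot element 8/3.
Pivot on row 2; the z-row RHS becomes 18 − (-2)·(3/4) = 39/2.

39/2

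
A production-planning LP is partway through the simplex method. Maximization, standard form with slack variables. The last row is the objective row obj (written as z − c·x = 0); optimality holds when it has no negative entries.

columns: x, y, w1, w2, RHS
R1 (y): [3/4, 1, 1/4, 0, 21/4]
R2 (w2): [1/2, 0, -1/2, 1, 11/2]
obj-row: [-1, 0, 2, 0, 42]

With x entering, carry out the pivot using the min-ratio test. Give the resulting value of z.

Ratio test on column x — row 1: (21/4)/(3/4) = 7; row 2: (11/2)/(1/2) = 11. Minimum is 7 at row 1 (y leaves); pivot element 3/4.
Pivot on row 1; the obj-row RHS becomes 42 − (-1)·7 = 49.

49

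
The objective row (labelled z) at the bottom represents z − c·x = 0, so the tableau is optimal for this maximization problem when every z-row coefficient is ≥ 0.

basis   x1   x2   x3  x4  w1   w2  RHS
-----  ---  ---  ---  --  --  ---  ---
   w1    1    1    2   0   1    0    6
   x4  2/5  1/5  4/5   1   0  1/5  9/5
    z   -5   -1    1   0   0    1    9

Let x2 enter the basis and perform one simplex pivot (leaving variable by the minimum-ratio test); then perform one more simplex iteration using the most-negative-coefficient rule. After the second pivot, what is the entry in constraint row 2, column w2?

1

Ratio test on column x2 — row 1: 6/1 = 6; row 2: (9/5)/(1/5) = 9. Minimum is 6 at row 1 (w1 leaves); pivot element 1.
Divide row 1 by 1; eliminate column x2 from the other rows.
Second iteration: most negative z-row entry is -4 in column x1, so x1 enters.
Ratio test on column x1 — row 1: 6/1 = 6; row 2: (3/5)/(1/5) = 3. Minimum is 3 at row 2 (x4 leaves); pivot element 1/5.
Divide row 2 by 1/5; eliminate column x1 from the other rows.
After both pivots, the entry at constraint row 2, column w2 is 1.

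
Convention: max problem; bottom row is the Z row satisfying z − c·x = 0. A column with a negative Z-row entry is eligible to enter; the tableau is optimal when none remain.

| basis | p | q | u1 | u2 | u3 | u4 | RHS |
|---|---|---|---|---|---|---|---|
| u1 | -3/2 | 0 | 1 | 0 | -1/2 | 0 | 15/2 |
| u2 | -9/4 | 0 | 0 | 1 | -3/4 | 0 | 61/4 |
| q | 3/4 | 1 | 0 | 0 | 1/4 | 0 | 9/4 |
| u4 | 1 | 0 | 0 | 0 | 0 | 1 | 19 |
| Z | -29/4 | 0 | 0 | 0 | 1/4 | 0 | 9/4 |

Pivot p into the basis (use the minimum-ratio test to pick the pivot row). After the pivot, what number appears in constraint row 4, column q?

-4/3

Ratio test on column p — row 1: entry -3/2 ≤ 0; row 2: entry -9/4 ≤ 0; row 3: (9/4)/(3/4) = 3; row 4: 19/1 = 19. Minimum is 3 at row 3 (q leaves); pivot element 3/4.
Divide row 3 by 3/4; eliminate column p from the other rows.
Row 4 update in column q: 0 − 1·(4/3) = -4/3.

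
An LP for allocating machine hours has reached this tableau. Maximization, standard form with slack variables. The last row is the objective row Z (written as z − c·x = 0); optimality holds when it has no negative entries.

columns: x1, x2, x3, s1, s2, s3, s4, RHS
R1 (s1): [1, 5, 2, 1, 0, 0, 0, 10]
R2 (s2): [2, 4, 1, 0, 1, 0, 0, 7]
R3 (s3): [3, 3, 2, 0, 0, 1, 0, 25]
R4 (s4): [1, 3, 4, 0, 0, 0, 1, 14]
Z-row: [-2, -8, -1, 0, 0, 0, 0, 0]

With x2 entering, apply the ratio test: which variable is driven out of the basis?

s2

Column x2 entries and ratios — s1: 10/5 = 2; s2: 7/4 = 7/4; s3: 25/3 = 25/3; s4: 14/3 = 14/3.
Smallest ratio is 7/4 in the row of s2, so s2 leaves.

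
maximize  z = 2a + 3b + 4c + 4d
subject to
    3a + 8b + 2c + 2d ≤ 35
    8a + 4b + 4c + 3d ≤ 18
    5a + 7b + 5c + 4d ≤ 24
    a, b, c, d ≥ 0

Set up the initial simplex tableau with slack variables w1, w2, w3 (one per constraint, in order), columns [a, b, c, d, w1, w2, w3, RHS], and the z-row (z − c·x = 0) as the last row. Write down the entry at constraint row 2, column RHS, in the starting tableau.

The RHS of constraint 2 is b_2 = 18.

18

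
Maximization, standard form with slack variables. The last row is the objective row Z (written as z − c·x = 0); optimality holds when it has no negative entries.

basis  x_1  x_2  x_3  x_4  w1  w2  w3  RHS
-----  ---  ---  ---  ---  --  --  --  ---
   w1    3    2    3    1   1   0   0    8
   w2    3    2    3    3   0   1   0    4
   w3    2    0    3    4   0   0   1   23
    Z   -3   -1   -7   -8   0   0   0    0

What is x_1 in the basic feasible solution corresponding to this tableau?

x_1 is not in the basis, so in the current basic feasible solution x_1 = 0.

0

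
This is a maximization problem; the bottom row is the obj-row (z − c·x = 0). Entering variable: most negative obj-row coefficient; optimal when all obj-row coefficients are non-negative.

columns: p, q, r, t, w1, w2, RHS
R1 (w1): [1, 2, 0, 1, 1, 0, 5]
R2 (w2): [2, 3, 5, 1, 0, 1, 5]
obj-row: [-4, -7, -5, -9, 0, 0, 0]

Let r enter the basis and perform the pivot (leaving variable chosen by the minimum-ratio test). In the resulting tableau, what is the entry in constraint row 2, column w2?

1/5

Ratio test on column r — row 1: entry 0 ≤ 0; row 2: 5/5 = 1. Minimum is 1 at row 2 (w2 leaves); pivot element 5.
Divide row 2 by 5; eliminate column r from the other rows.
In the new row 2, the w2 entry is the old entry divided by the pivot: 1/5 = 1/5.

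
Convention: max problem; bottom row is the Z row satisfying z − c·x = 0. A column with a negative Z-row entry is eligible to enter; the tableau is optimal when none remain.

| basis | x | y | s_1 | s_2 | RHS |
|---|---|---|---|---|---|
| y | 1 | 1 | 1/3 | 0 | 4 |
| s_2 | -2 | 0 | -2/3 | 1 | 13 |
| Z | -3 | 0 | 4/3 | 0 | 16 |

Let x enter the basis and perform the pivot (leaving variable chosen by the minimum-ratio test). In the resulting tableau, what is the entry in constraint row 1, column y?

Ratio test on column x — row 1: 4/1 = 4; row 2: entry -2 ≤ 0. Minimum is 4 at row 1 (y leaves); pivot element 1.
Divide row 1 by 1; eliminate column x from the other rows.
In the new row 1, the y entry is the old entry divided by the pivot: 1/1 = 1.

1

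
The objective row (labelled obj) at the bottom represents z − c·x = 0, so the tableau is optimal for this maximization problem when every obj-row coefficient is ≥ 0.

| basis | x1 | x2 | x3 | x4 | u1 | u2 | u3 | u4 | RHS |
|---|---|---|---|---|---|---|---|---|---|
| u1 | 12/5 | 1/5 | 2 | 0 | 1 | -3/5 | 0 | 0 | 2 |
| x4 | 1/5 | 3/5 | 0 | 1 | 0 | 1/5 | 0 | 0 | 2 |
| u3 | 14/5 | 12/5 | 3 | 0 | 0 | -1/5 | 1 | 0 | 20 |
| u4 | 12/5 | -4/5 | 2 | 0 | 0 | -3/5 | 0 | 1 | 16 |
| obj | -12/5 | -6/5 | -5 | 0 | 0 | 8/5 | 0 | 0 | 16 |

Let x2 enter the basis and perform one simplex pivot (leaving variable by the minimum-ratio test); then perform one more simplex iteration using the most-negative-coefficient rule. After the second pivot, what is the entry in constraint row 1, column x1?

Ratio test on column x2 — row 1: 2/(1/5) = 10; row 2: 2/(3/5) = 10/3; row 3: 20/(12/5) = 25/3; row 4: entry -4/5 ≤ 0. Minimum is 10/3 at row 2 (x4 leaves); pivot element 3/5.
Divide row 2 by 3/5; eliminate column x2 from the other rows.
Second iteration: most negative obj-row entry is -5 in column x3, so x3 enters.
Ratio test on column x3 — row 1: (4/3)/2 = 2/3; row 2: entry 0 ≤ 0; row 3: 12/3 = 4; row 4: (56/3)/2 = 28/3. Minimum is 2/3 at row 1 (u1 leaves); pivot element 2.
Divide row 1 by 2; eliminate column x3 from the other rows.
After both pivots, the entry at constraint row 1, column x1 is 7/6.

7/6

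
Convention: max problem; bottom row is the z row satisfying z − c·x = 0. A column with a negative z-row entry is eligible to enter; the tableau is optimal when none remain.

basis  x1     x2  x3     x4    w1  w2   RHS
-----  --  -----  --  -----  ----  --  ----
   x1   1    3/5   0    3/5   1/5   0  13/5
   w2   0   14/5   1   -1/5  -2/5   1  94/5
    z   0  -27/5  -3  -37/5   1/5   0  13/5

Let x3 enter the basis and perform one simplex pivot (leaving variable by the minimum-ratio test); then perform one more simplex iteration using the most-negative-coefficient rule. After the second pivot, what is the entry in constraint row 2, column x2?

Ratio test on column x3 — row 1: entry 0 ≤ 0; row 2: (94/5)/1 = 94/5. Minimum is 94/5 at row 2 (w2 leaves); pivot element 1.
Divide row 2 by 1; eliminate column x3 from the other rows.
Second iteration: most negative z-row entry is -8 in column x4, so x4 enters.
Ratio test on column x4 — row 1: (13/5)/(3/5) = 13/3; row 2: entry -1/5 ≤ 0. Minimum is 13/3 at row 1 (x1 leaves); pivot element 3/5.
Divide row 1 by 3/5; eliminate column x4 from the other rows.
After both pivots, the entry at constraint row 2, column x2 is 3.

3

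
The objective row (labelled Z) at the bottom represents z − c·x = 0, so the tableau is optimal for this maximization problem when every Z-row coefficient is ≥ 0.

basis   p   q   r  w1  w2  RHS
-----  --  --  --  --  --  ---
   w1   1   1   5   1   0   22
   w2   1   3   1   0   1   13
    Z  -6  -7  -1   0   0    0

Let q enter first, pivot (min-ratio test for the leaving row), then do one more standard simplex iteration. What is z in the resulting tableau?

78

Ratio test on column q — row 1: 22/1 = 22; row 2: 13/3 = 13/3. Minimum is 13/3 at row 2 (w2 leaves); pivot element 3.
Pivot on row 2; the Z-row RHS becomes 0 − (-7)·(13/3) = 91/3.
Next entering variable (most negative Z-row entry -11/3): p.
Ratio test on column p — row 1: (53/3)/(2/3) = 53/2; row 2: (13/3)/(1/3) = 13. Minimum is 13 at row 2 (q leaves); pivot element 1/3.
After the second pivot the Z-row RHS is 91/3 − (-11/3)·13 = 78.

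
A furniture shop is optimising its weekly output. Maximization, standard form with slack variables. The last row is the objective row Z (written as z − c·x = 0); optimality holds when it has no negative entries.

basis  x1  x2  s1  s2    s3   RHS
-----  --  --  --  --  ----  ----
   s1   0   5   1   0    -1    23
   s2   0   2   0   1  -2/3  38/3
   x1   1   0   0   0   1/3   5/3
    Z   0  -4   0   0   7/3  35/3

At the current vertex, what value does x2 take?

0

x2 is not in the basis, so in the current basic feasible solution x2 = 0.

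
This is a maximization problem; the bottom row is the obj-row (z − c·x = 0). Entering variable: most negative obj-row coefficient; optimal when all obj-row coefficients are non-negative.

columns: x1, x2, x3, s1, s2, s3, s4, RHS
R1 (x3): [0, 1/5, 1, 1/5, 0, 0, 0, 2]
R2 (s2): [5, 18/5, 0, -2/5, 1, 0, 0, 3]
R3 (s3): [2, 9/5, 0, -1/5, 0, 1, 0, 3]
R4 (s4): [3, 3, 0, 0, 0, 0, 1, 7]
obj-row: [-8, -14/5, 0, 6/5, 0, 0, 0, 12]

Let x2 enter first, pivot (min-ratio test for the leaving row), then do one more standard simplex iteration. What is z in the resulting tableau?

84/5

Ratio test on column x2 — row 1: 2/(1/5) = 10; row 2: 3/(18/5) = 5/6; row 3: 3/(9/5) = 5/3; row 4: 7/3 = 7/3. Minimum is 5/6 at row 2 (s2 leaves); pivot element 18/5.
Pivot on row 2; the obj-row RHS becomes 12 − (-14/5)·(5/6) = 43/3.
Next entering variable (most negative obj-row entry -37/9): x1.
Ratio test on column x1 — row 1: entry -5/18 ≤ 0; row 2: (5/6)/(25/18) = 3/5; row 3: entry -1/2 ≤ 0; row 4: entry -7/6 ≤ 0. Minimum is 3/5 at row 2 (x2 leaves); pivot element 25/18.
After the second pivot the obj-row RHS is 43/3 − (-37/9)·(3/5) = 84/5.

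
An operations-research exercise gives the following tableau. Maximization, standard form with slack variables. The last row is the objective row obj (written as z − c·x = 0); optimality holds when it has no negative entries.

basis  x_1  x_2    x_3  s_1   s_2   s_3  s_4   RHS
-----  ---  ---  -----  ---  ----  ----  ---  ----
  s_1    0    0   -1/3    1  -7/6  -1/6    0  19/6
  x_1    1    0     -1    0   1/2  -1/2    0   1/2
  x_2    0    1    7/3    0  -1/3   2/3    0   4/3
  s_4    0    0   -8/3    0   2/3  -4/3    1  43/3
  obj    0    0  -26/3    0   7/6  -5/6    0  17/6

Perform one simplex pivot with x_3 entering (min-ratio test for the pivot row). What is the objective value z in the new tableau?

Ratio test on column x_3 — row 1: entry -1/3 ≤ 0; row 2: entry -1 ≤ 0; row 3: (4/3)/(7/3) = 4/7; row 4: entry -8/3 ≤ 0. Minimum is 4/7 at row 3 (x_2 leaves); pivot element 7/3.
Pivot on row 3; the obj-row RHS becomes 17/6 − (-26/3)·(4/7) = 109/14.

109/14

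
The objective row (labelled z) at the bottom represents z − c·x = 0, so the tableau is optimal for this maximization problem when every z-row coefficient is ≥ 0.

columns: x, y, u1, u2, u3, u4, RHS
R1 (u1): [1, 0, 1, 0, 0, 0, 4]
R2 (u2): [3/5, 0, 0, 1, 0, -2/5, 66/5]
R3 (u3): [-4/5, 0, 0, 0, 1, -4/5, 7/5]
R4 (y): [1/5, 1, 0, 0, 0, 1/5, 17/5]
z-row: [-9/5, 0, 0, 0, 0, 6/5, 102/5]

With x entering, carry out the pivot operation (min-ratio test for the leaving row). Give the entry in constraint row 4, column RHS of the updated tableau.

13/5

Ratio test on column x — row 1: 4/1 = 4; row 2: (66/5)/(3/5) = 22; row 3: entry -4/5 ≤ 0; row 4: (17/5)/(1/5) = 17. Minimum is 4 at row 1 (u1 leaves); pivot element 1.
Divide row 1 by 1; eliminate column x from the other rows.
Row 4 update in column RHS: 17/5 − (1/5)·4 = 13/5.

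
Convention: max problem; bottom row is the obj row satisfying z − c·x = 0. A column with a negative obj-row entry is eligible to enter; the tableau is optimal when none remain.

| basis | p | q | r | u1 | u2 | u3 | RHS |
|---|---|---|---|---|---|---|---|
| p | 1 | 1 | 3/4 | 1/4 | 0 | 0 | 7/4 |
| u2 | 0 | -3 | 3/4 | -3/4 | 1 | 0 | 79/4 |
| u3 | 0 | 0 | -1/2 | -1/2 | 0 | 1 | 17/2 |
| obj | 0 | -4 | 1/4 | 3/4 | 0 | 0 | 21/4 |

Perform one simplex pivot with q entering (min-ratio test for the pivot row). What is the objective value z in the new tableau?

49/4

Ratio test on column q — row 1: (7/4)/1 = 7/4; row 2: entry -3 ≤ 0; row 3: entry 0 ≤ 0. Minimum is 7/4 at row 1 (p leaves); pivot element 1.
Pivot on row 1; the obj-row RHS becomes 21/4 − (-4)·(7/4) = 49/4.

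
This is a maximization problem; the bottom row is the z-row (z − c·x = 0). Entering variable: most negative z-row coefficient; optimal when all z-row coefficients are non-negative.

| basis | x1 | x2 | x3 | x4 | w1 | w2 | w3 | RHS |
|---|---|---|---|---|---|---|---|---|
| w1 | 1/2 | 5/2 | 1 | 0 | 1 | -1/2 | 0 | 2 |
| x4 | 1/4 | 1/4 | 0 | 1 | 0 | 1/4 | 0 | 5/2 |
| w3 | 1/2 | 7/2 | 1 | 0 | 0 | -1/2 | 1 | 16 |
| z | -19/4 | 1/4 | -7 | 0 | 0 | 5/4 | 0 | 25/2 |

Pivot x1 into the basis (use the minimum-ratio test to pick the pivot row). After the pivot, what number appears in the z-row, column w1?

Ratio test on column x1 — row 1: 2/(1/2) = 4; row 2: (5/2)/(1/4) = 10; row 3: 16/(1/2) = 32. Minimum is 4 at row 1 (w1 leaves); pivot element 1/2.
Divide row 1 by 1/2; eliminate column x1 from the other rows.
z-row update in column w1: 0 − (-19/4)·2 = 19/2.

19/2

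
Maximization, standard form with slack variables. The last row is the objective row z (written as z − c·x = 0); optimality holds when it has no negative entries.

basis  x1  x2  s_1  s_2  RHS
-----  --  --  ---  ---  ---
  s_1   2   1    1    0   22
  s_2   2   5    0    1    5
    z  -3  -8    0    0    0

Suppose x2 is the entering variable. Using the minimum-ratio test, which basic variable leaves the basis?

s_2

Column x2 entries and ratios — s_1: 22/1 = 22; s_2: 5/5 = 1.
Smallest ratio is 1 in the row of s_2, so s_2 leaves.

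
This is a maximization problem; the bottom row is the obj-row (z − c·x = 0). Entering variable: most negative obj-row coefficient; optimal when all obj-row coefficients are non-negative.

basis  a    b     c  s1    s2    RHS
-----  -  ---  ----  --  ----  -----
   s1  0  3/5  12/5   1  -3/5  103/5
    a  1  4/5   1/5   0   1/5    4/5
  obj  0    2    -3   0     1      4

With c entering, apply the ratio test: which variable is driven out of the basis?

a

Column c entries and ratios — s1: (103/5)/(12/5) = 103/12; a: (4/5)/(1/5) = 4.
Smallest ratio is 4 in the row of a, so a leaves.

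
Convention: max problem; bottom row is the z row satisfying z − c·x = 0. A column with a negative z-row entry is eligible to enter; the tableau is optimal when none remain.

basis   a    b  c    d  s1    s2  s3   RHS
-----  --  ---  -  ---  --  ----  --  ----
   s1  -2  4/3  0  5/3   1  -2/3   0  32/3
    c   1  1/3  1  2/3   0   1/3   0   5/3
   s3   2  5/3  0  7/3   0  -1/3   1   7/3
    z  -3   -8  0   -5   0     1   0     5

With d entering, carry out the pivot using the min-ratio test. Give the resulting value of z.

10

Ratio test on column d — row 1: (32/3)/(5/3) = 32/5; row 2: (5/3)/(2/3) = 5/2; row 3: (7/3)/(7/3) = 1. Minimum is 1 at row 3 (s3 leaves); pivot element 7/3.
Pivot on row 3; the z-row RHS becomes 5 − (-5)·1 = 10.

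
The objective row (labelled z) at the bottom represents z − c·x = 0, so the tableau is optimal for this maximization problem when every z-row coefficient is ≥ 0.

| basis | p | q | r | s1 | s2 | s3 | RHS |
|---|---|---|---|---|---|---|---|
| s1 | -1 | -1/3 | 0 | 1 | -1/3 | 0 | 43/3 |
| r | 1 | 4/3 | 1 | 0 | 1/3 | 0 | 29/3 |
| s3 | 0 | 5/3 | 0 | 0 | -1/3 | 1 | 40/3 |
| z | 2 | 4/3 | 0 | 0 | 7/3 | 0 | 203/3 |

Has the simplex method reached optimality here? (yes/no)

yes

Every z-row coefficient is ≥ 0, so the tableau is optimal.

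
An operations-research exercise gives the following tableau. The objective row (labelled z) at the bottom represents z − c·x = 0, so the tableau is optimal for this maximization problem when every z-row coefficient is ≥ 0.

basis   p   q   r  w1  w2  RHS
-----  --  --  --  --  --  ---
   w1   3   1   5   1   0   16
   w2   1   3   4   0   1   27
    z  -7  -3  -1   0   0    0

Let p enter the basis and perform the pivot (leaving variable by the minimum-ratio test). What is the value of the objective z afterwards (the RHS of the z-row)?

Ratio test on column p — row 1: 16/3 = 16/3; row 2: 27/1 = 27. Minimum is 16/3 at row 1 (w1 leaves); pivot element 3.
Pivot on row 1; the z-row RHS becomes 0 − (-7)·(16/3) = 112/3.

112/3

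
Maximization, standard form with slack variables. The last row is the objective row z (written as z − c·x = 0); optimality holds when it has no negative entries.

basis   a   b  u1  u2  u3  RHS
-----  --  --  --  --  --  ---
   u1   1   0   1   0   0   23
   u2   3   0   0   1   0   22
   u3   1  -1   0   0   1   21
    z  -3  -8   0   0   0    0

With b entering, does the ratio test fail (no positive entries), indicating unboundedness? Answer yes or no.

yes

Every constraint-row entry in column b is ≤ 0, so increasing b is unbounded.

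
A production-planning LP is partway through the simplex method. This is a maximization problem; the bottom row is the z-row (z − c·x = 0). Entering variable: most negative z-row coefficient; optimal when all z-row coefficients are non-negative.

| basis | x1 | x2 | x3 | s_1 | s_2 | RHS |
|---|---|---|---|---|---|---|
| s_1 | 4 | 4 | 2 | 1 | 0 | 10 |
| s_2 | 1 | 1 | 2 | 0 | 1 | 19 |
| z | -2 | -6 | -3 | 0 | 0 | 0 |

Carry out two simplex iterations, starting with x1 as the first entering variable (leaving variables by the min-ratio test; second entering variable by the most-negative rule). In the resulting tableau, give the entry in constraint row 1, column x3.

1/2

Ratio test on column x1 — row 1: 10/4 = 5/2; row 2: 19/1 = 19. Minimum is 5/2 at row 1 (s_1 leaves); pivot element 4.
Divide row 1 by 4; eliminate column x1 from the other rows.
Second iteration: most negative z-row entry is -4 in column x2, so x2 enters.
Ratio test on column x2 — row 1: (5/2)/1 = 5/2; row 2: entry 0 ≤ 0. Minimum is 5/2 at row 1 (x1 leaves); pivot element 1.
Divide row 1 by 1; eliminate column x2 from the other rows.
After both pivots, the entry at constraint row 1, column x3 is 1/2.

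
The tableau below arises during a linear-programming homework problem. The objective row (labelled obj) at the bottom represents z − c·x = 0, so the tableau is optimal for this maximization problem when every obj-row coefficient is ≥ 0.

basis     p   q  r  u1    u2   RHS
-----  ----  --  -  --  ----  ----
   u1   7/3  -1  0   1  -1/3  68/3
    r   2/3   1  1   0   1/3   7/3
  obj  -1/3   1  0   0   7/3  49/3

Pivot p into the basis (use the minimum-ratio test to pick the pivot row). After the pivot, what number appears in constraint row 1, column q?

-9/2

Ratio test on column p — row 1: (68/3)/(7/3) = 68/7; row 2: (7/3)/(2/3) = 7/2. Minimum is 7/2 at row 2 (r leaves); pivot element 2/3.
Divide row 2 by 2/3; eliminate column p from the other rows.
Row 1 update in column q: -1 − (7/3)·(3/2) = -9/2.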